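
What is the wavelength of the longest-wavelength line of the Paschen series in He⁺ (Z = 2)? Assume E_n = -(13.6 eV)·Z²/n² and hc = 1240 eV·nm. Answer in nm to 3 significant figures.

469 nm

The Paschen series terminates on n_f = 3; the first line has n_i = 3+1 = 4.
ΔE = 54.40 × (1/3² − 1/4²) = 2.644 eV.
λ = 1240 / 2.644 = 469 nm.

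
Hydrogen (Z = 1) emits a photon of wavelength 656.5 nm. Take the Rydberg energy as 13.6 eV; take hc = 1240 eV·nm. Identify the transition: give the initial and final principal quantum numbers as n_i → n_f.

The photon energy is ΔE = hc/λ = 1240 / 656.5 = 1.889 eV.
With Z = 1, ΔE = 13.60 × (1/n_f² − 1/n_i²), so 1/n_f² − 1/n_i² = 0.1389.
Trying n_f = 2 gives 1/n_i² = 0.1111, i.e. n_i ≈ 3; this pair matches.

n_i = 3, n_f = 2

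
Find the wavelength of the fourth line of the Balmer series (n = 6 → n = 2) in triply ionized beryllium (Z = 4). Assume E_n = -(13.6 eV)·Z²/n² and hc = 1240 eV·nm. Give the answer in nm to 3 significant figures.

25.6 nm

The Balmer series terminates on n_f = 2; the fourth line has n_i = 2+4 = 6.
ΔE = 217.6 × (1/2² − 1/6²) = 48.36 eV.
λ = 1240 / 48.36 = 25.6 nm.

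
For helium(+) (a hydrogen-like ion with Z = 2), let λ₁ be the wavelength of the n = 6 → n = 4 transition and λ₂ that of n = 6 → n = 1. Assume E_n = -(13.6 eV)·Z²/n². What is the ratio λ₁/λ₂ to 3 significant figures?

28.0

λ ∝ 1/ΔE ∝ 1/(1/n_f² − 1/n_i²), and the Z² and hc factors cancel in the ratio.
λ₁/λ₂ = (1/1² − 1/6²)/(1/4² − 1/6²) = 0.9722/0.03472 = 28.0.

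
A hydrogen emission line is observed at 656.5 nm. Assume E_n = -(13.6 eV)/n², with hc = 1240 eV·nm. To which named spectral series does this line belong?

ΔE = 1240/656.5 = 1.889 eV.
This matches 13.6 × (1/2² − 1/3²), so n_f = 2: the Balmer series.

Balmer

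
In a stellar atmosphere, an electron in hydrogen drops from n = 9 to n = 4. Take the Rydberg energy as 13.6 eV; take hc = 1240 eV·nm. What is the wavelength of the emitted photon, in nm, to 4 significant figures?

ΔE = 13.60 × (1/4² − 1/9²) = 13.60 × 0.05015 = 0.6821 eV.
λ = hc/ΔE = 1240 / 0.6821 = 1818 nm.
This line belongs to the Brackett series.

1818 nm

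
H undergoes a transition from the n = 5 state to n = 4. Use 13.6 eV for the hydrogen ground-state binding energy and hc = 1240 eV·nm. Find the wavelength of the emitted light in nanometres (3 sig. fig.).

ΔE = 13.60 × (1/4² − 1/5²) = 13.60 × 0.02250 = 0.3060 eV.
λ = hc/ΔE = 1240 / 0.3060 = 4050 nm.
This line belongs to the Brackett series.

4050 nm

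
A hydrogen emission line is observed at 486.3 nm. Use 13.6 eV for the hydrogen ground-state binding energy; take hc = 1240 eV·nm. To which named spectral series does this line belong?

Balmer

ΔE = 1240/486.3 = 2.550 eV.
This matches 13.6 × (1/2² − 1/4²), so n_f = 2: the Balmer series.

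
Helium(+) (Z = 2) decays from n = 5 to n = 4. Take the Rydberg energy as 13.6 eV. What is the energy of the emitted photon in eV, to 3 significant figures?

1.22 eV

The Bohr energies scale as Z², so for Z = 2: E_n = −54.40/n² eV.
E_5 = −54.40/25 = −2.176 eV and E_4 = −54.40/16 = −3.400 eV.
The photon energy is |E_5 − E_4| = 1.22 eV.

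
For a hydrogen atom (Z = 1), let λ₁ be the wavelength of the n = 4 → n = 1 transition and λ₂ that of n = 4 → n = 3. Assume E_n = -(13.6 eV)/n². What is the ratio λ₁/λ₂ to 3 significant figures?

λ ∝ 1/ΔE ∝ 1/(1/n_f² − 1/n_i²), and the Z² and hc factors cancel in the ratio.
λ₁/λ₂ = (1/3² − 1/4²)/(1/1² − 1/4²) = 0.04861/0.9375 = 0.0519.

0.0519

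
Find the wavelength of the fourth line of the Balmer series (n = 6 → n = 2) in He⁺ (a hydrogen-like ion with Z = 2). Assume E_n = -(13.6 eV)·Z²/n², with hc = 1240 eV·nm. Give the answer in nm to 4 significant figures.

102.6 nm

The Balmer series terminates on n_f = 2; the fourth line has n_i = 2+4 = 6.
ΔE = 54.40 × (1/2² − 1/6²) = 12.09 eV.
λ = 1240 / 12.09 = 102.6 nm.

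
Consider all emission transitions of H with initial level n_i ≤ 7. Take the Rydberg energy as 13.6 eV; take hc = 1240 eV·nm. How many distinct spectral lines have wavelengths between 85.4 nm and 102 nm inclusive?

4

Enumerate all n_i → n_f pairs with 1 ≤ n_f < n_i ≤ 7 and compute λ = 1240 / [13.6·1·(1/n_f² − 1/n_i²)].
Lines falling in [85.4, 102] nm: 7→1 (93.08 nm), 6→1 (93.78 nm), 5→1 (94.98 nm), 4→1 (97.25 nm).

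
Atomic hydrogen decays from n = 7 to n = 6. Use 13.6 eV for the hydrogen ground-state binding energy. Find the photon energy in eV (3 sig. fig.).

E_7 = −13.60/49 = −0.2776 eV and E_6 = −13.60/36 = −0.3778 eV.
The photon energy is |E_7 − E_6| = 0.100 eV.

0.100 eV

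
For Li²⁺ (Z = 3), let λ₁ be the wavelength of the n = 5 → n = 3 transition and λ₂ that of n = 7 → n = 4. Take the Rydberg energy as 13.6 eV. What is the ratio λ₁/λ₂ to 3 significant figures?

0.592

λ ∝ 1/ΔE ∝ 1/(1/n_f² − 1/n_i²), and the Z² and hc factors cancel in the ratio.
λ₁/λ₂ = (1/4² − 1/7²)/(1/3² − 1/5²) = 0.04209/0.07111 = 0.592.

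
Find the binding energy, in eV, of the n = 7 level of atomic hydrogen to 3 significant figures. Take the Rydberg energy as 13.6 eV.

0.278 eV

E_7 = −13.60/49 = −0.278 eV, so ionization (to E = 0) requires 0.278 eV.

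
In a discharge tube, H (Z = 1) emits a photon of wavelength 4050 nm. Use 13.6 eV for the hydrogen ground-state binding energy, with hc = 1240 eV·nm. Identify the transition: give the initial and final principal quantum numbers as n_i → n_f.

The photon energy is ΔE = hc/λ = 1240 / 4050 = 0.3062 eV.
With Z = 1, ΔE = 13.60 × (1/n_f² − 1/n_i²), so 1/n_f² − 1/n_i² = 0.02251.
Trying n_f = 4 gives 1/n_i² = 0.03999, i.e. n_i ≈ 5; this pair matches.

n_i = 5, n_f = 4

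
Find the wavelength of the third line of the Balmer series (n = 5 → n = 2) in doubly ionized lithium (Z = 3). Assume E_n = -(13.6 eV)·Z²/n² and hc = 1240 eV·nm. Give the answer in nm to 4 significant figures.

The Balmer series terminates on n_f = 2; the third line has n_i = 2+3 = 5.
ΔE = 122.4 × (1/2² − 1/5²) = 25.70 eV.
λ = 1240 / 25.70 = 48.24 nm.

48.24 nm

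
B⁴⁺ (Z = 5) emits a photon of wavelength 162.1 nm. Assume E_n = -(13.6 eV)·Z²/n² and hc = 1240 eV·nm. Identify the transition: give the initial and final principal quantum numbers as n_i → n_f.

n_i = 5, n_f = 4

The photon energy is ΔE = hc/λ = 1240 / 162.1 = 7.650 eV.
With Z = 5, ΔE = 340.0 × (1/n_f² − 1/n_i²), so 1/n_f² − 1/n_i² = 0.02250.
Trying n_f = 4 gives 1/n_i² = 0.04000, i.e. n_i ≈ 5; this pair matches.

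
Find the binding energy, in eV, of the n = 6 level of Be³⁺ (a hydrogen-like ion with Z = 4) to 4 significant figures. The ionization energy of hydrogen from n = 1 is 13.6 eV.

E_n = −13.6 Z²/n² = −217.6/n² eV for Z = 4.
E_6 = −217.6/36 = −6.044 eV, so ionization (to E = 0) requires 6.044 eV.

6.044 eV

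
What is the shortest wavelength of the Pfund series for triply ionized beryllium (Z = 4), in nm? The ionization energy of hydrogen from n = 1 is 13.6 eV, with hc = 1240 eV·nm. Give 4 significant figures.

The Pfund series has lower level n_f = 5; the series limit corresponds to n_i → ∞.
ΔE_max = 13.6 × 16 / 5² = 8.704 eV.
λ_min = 1240 / 8.704 = 142.5 nm.

142.5 nm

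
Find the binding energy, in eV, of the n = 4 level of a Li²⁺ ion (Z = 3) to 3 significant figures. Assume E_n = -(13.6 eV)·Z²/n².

E_n = −13.6 Z²/n² = −122.4/n² eV for Z = 3.
E_4 = −122.4/16 = −7.65 eV, so ionization (to E = 0) requires 7.65 eV.

7.65 eV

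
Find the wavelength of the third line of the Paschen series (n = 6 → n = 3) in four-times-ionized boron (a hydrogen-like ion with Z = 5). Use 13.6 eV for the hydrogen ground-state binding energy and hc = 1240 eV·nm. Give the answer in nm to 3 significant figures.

43.8 nm

The Paschen series terminates on n_f = 3; the third line has n_i = 3+3 = 6.
ΔE = 340.0 × (1/3² − 1/6²) = 28.33 eV.
λ = 1240 / 28.33 = 43.8 nm.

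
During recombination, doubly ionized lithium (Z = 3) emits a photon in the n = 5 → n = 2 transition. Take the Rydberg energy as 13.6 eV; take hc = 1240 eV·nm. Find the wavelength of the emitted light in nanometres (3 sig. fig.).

48.2 nm

For Z = 3 the level energies scale as Z², so the effective Rydberg energy is 13.6 × 9 = 122.4 eV.
ΔE = 122.4 × (1/2² − 1/5²) = 122.4 × 0.2100 = 25.70 eV.
λ = hc/ΔE = 1240 / 25.70 = 48.2 nm.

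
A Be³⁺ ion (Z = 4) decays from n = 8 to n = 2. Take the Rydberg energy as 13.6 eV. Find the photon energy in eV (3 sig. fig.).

The Bohr energies scale as Z², so for Z = 4: E_n = −217.6/n² eV.
E_8 = −217.6/64 = −3.400 eV and E_2 = −217.6/4 = −54.40 eV.
The photon energy is |E_8 − E_2| = 51.0 eV.

51.0 eV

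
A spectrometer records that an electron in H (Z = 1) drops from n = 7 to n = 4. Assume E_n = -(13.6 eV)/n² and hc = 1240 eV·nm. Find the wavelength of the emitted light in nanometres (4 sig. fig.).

2166 nm

ΔE = 13.60 × (1/4² − 1/7²) = 13.60 × 0.04209 = 0.5724 eV.
λ = hc/ΔE = 1240 / 0.5724 = 2166 nm.
This line belongs to the Brackett series.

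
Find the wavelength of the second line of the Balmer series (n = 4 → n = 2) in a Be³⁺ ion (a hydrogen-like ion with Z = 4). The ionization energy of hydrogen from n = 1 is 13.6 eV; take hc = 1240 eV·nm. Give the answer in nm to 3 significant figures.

The Balmer series terminates on n_f = 2; the second line has n_i = 2+2 = 4.
ΔE = 217.6 × (1/2² − 1/4²) = 40.80 eV.
λ = 1240 / 40.80 = 30.4 nm.

30.4 nm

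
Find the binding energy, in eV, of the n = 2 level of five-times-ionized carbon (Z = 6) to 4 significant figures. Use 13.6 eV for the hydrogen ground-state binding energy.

E_n = −13.6 Z²/n² = −489.6/n² eV for Z = 6.
E_2 = −489.6/4 = −122.4 eV, so ionization (to E = 0) requires 122.4 eV.

122.4 eV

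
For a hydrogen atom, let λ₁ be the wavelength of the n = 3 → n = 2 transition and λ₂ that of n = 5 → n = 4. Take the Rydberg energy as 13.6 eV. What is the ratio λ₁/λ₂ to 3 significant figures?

0.162

λ ∝ 1/ΔE ∝ 1/(1/n_f² − 1/n_i²), and the Z² and hc factors cancel in the ratio.
λ₁/λ₂ = (1/4² − 1/5²)/(1/2² − 1/3²) = 0.02250/0.1389 = 0.162.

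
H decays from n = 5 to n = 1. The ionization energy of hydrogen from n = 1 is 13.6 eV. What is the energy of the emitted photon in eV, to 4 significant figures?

13.06 eV

E_5 = −13.60/25 = −0.5440 eV and E_1 = −13.60/1 = −13.60 eV.
The photon energy is |E_5 − E_1| = 13.06 eV.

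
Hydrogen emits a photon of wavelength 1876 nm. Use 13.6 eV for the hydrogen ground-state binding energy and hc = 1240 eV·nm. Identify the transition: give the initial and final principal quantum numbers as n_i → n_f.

n_i = 4, n_f = 3

The photon energy is ΔE = hc/λ = 1240 / 1876 = 0.6610 eV.
With Z = 1, ΔE = 13.60 × (1/n_f² − 1/n_i²), so 1/n_f² − 1/n_i² = 0.04860.
Trying n_f = 3 gives 1/n_i² = 0.06251, i.e. n_i ≈ 4; this pair matches.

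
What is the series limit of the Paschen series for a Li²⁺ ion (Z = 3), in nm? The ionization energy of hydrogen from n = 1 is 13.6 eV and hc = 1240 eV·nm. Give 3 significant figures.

91.2 nm

The Paschen series has lower level n_f = 3; the series limit corresponds to n_i → ∞.
ΔE_max = 13.6 × 9 / 3² = 13.60 eV.
λ_min = 1240 / 13.60 = 91.2 nm.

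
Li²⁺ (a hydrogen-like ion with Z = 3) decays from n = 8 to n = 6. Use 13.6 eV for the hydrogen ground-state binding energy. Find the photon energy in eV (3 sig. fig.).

1.49 eV

The Bohr energies scale as Z², so for Z = 3: E_n = −122.4/n² eV.
E_8 = −122.4/64 = −1.913 eV and E_6 = −122.4/36 = −3.400 eV.
The photon energy is |E_8 − E_6| = 1.49 eV.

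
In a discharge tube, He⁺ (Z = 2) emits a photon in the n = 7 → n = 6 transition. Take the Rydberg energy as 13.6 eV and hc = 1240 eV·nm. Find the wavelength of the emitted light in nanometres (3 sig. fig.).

3090 nm

For Z = 2 the level energies scale as Z², so the effective Rydberg energy is 13.6 × 4 = 54.40 eV.
ΔE = 54.40 × (1/6² − 1/7²) = 54.40 × 0.007370 = 0.4009 eV.
λ = hc/ΔE = 1240 / 0.4009 = 3090 nm.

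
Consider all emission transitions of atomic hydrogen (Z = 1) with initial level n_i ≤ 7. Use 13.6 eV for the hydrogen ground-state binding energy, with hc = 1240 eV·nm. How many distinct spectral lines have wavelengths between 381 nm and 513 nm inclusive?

Enumerate all n_i → n_f pairs with 1 ≤ n_f < n_i ≤ 7 and compute λ = 1240 / [13.6·1·(1/n_f² − 1/n_i²)].
Lines falling in [381, 513] nm: 7→2 (397.1 nm), 6→2 (410.3 nm), 5→2 (434.2 nm), 4→2 (486.3 nm).

4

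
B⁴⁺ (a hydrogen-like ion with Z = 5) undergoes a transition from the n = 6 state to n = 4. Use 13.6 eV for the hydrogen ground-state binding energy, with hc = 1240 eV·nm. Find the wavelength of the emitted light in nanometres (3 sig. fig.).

For Z = 5 the level energies scale as Z², so the effective Rydberg energy is 13.6 × 25 = 340.0 eV.
ΔE = 340.0 × (1/4² − 1/6²) = 340.0 × 0.03472 = 11.81 eV.
λ = hc/ΔE = 1240 / 11.81 = 105 nm.

105 nm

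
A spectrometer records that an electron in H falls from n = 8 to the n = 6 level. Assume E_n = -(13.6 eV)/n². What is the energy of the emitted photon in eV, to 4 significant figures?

E_8 = −13.60/64 = −0.2125 eV and E_6 = −13.60/36 = −0.3778 eV.
The photon energy is |E_8 − E_6| = 0.1653 eV.

0.1653 eV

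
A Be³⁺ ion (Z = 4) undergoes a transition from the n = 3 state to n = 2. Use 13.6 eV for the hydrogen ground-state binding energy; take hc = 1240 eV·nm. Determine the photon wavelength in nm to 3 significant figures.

41.0 nm

For Z = 4 the level energies scale as Z², so the effective Rydberg energy is 13.6 × 16 = 217.6 eV.
ΔE = 217.6 × (1/2² − 1/3²) = 217.6 × 0.1389 = 30.22 eV.
λ = hc/ΔE = 1240 / 30.22 = 41.0 nm.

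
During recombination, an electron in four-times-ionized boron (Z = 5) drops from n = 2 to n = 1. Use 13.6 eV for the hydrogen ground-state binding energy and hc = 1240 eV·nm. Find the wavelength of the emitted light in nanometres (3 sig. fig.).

For Z = 5 the level energies scale as Z², so the effective Rydberg energy is 13.6 × 25 = 340.0 eV.
ΔE = 340.0 × (1/1² − 1/2²) = 340.0 × 0.7500 = 255.0 eV.
λ = hc/ΔE = 1240 / 255.0 = 4.86 nm.

4.86 nm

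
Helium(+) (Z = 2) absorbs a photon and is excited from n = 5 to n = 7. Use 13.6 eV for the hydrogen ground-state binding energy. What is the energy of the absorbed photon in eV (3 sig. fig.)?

1.07 eV

The Bohr energies scale as Z², so for Z = 2: E_n = −54.40/n² eV.
E_7 = −54.40/49 = −1.110 eV and E_5 = −54.40/25 = −2.176 eV.
The photon energy is |E_7 − E_5| = 1.07 eV.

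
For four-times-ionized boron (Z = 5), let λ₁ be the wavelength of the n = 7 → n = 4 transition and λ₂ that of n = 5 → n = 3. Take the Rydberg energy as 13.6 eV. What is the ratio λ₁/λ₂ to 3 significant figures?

λ ∝ 1/ΔE ∝ 1/(1/n_f² − 1/n_i²), and the Z² and hc factors cancel in the ratio.
λ₁/λ₂ = (1/3² − 1/5²)/(1/4² − 1/7²) = 0.07111/0.04209 = 1.69.

1.69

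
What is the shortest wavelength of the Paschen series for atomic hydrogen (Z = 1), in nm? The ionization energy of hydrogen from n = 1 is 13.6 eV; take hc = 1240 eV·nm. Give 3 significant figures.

The Paschen series has lower level n_f = 3; the series limit corresponds to n_i → ∞.
ΔE_max = 13.6 × 1 / 3² = 1.511 eV.
λ_min = 1240 / 1.511 = 821 nm.

821 nm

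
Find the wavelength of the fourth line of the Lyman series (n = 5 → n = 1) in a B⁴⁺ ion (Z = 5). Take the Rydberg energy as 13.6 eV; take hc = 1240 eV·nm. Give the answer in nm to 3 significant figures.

3.80 nm

The Lyman series terminates on n_f = 1; the fourth line has n_i = 1+4 = 5.
ΔE = 340.0 × (1/1² − 1/5²) = 326.4 eV.
λ = 1240 / 326.4 = 3.80 nm.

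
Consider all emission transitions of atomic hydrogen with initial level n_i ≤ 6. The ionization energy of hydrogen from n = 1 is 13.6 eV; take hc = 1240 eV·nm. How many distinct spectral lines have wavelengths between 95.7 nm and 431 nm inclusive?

4

Enumerate all n_i → n_f pairs with 1 ≤ n_f < n_i ≤ 6 and compute λ = 1240 / [13.6·1·(1/n_f² − 1/n_i²)].
Lines falling in [95.7, 431] nm: 4→1 (97.25 nm), 3→1 (102.6 nm), 2→1 (121.6 nm), 6→2 (410.3 nm).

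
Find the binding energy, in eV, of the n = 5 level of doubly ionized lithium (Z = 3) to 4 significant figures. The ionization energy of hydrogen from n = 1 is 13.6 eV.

4.896 eV

E_n = −13.6 Z²/n² = −122.4/n² eV for Z = 3.
E_5 = −122.4/25 = −4.896 eV, so ionization (to E = 0) requires 4.896 eV.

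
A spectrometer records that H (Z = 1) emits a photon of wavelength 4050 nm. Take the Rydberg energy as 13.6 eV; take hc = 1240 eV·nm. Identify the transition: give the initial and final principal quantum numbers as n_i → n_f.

The photon energy is ΔE = hc/λ = 1240 / 4050 = 0.3062 eV.
With Z = 1, ΔE = 13.60 × (1/n_f² − 1/n_i²), so 1/n_f² − 1/n_i² = 0.02251.
Trying n_f = 4 gives 1/n_i² = 0.03999, i.e. n_i ≈ 5; this pair matches.

n_i = 5, n_f = 4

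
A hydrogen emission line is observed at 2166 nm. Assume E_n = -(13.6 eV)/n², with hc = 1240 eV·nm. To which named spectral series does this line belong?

ΔE = 1240/2166 = 0.5725 eV.
This matches 13.6 × (1/4² − 1/7²), so n_f = 4: the Brackett series.

Brackett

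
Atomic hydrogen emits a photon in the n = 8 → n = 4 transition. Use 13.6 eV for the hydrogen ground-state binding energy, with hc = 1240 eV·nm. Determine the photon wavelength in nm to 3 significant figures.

1950 nm

ΔE = 13.60 × (1/4² − 1/8²) = 13.60 × 0.04688 = 0.6375 eV.
λ = hc/ΔE = 1240 / 0.6375 = 1950 nm.
This line belongs to the Brackett series.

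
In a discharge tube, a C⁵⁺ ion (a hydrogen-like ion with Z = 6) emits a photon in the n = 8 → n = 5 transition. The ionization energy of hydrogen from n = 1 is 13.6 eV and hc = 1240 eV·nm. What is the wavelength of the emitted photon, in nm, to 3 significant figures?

For Z = 6 the level energies scale as Z², so the effective Rydberg energy is 13.6 × 36 = 489.6 eV.
ΔE = 489.6 × (1/5² − 1/8²) = 489.6 × 0.02438 = 11.93 eV.
λ = hc/ΔE = 1240 / 11.93 = 104 nm.

104 nm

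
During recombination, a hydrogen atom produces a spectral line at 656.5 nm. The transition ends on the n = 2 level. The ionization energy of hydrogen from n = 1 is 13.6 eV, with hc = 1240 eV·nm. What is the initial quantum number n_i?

The photon energy is ΔE = hc/λ = 1240 / 656.5 = 1.889 eV.
With Z = 1, ΔE = 13.60 × (1/n_f² − 1/n_i²), so 1/n_f² − 1/n_i² = 0.1389.
With n_f = 2: 1/n_i² = 1/4 − 0.1389 = 0.1111, so n_i ≈ 3.00.

n_i = 3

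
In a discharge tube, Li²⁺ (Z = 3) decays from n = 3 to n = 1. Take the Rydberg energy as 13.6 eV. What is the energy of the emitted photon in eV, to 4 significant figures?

The Bohr energies scale as Z², so for Z = 3: E_n = −122.4/n² eV.
E_3 = −122.4/9 = −13.60 eV and E_1 = −122.4/1 = −122.4 eV.
The photon energy is |E_3 − E_1| = 108.8 eV.

108.8 eV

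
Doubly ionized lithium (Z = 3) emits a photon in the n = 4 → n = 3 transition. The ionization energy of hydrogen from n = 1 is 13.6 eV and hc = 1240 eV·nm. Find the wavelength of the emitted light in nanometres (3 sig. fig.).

208 nm

For Z = 3 the level energies scale as Z², so the effective Rydberg energy is 13.6 × 9 = 122.4 eV.
ΔE = 122.4 × (1/3² − 1/4²) = 122.4 × 0.04861 = 5.950 eV.
λ = hc/ΔE = 1240 / 5.950 = 208 nm.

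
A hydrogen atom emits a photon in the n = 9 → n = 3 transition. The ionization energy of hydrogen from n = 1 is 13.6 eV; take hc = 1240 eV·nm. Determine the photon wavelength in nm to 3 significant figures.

ΔE = 13.60 × (1/3² − 1/9²) = 13.60 × 0.09877 = 1.343 eV.
λ = hc/ΔE = 1240 / 1.343 = 923 nm.

923 nm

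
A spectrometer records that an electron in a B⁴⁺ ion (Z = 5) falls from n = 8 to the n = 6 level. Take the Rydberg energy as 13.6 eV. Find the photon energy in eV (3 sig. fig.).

4.13 eV

The Bohr energies scale as Z², so for Z = 5: E_n = −340.0/n² eV.
E_8 = −340.0/64 = −5.313 eV and E_6 = −340.0/36 = −9.444 eV.
The photon energy is |E_8 − E_6| = 4.13 eV.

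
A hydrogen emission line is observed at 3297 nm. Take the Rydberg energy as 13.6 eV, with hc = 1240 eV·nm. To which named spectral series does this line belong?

ΔE = 1240/3297 = 0.3761 eV.
This matches 13.6 × (1/5² − 1/9²), so n_f = 5: the Pfund series.

Pfund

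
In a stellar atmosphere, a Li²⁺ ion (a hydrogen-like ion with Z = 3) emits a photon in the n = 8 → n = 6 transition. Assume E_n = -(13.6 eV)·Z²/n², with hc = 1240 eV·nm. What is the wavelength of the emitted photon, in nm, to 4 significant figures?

For Z = 3 the level energies scale as Z², so the effective Rydberg energy is 13.6 × 9 = 122.4 eV.
ΔE = 122.4 × (1/6² − 1/8²) = 122.4 × 0.01215 = 1.488 eV.
λ = hc/ΔE = 1240 / 1.488 = 833.6 nm.

833.6 nm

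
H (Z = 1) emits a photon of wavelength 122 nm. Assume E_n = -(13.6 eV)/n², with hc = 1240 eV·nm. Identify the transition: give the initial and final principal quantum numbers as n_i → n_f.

The photon energy is ΔE = hc/λ = 1240 / 122 = 10.16 eV.
With Z = 1, ΔE = 13.60 × (1/n_f² − 1/n_i²), so 1/n_f² − 1/n_i² = 0.7473.
Trying n_f = 1 gives 1/n_i² = 0.2527, i.e. n_i ≈ 2; this pair matches.

n_i = 2, n_f = 1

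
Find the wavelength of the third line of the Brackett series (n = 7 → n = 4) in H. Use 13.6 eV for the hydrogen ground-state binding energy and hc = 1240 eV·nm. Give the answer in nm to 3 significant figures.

2170 nm

The Brackett series terminates on n_f = 4; the third line has n_i = 4+3 = 7.
ΔE = 13.60 × (1/4² − 1/7²) = 0.5724 eV.
λ = 1240 / 0.5724 = 2170 nm.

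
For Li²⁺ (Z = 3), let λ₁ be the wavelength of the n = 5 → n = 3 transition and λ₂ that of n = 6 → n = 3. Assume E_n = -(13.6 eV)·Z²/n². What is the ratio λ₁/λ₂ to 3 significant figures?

1.17

λ ∝ 1/ΔE ∝ 1/(1/n_f² − 1/n_i²), and the Z² and hc factors cancel in the ratio.
λ₁/λ₂ = (1/3² − 1/6²)/(1/3² − 1/5²) = 0.08333/0.07111 = 1.17.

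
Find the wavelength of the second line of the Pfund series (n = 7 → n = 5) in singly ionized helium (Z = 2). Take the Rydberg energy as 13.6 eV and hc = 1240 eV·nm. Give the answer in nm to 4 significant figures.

The Pfund series terminates on n_f = 5; the second line has n_i = 5+2 = 7.
ΔE = 54.40 × (1/5² − 1/7²) = 1.066 eV.
λ = 1240 / 1.066 = 1163 nm.

1163 nm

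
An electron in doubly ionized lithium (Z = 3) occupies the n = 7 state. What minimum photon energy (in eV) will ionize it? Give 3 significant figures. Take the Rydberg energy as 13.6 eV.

E_n = −13.6 Z²/n² = −122.4/n² eV for Z = 3.
E_7 = −122.4/49 = −2.50 eV, so ionization (to E = 0) requires 2.50 eV.

2.50 eV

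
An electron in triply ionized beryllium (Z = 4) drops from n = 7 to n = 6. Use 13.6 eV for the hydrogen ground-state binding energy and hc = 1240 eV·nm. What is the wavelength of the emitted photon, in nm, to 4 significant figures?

For Z = 4 the level energies scale as Z², so the effective Rydberg energy is 13.6 × 16 = 217.6 eV.
ΔE = 217.6 × (1/6² − 1/7²) = 217.6 × 0.007370 = 1.604 eV.
λ = hc/ΔE = 1240 / 1.604 = 773.2 nm.

773.2 nm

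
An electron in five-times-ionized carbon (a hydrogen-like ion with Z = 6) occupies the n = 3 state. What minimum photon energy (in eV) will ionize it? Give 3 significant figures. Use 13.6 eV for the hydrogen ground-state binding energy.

54.4 eV

E_n = −13.6 Z²/n² = −489.6/n² eV for Z = 6.
E_3 = −489.6/9 = −54.4 eV, so ionization (to E = 0) requires 54.4 eV.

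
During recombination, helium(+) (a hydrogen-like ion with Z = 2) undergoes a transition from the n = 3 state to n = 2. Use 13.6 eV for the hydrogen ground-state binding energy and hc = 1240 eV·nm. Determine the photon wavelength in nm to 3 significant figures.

164 nm

For Z = 2 the level energies scale as Z², so the effective Rydberg energy is 13.6 × 4 = 54.40 eV.
ΔE = 54.40 × (1/2² − 1/3²) = 54.40 × 0.1389 = 7.556 eV.
λ = hc/ΔE = 1240 / 7.556 = 164 nm.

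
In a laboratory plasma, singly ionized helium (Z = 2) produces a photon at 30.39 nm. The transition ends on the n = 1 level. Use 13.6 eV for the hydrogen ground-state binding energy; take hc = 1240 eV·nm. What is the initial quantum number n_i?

The photon energy is ΔE = hc/λ = 1240 / 30.39 = 40.80 eV.
With Z = 2, ΔE = 54.40 × (1/n_f² − 1/n_i²), so 1/n_f² − 1/n_i² = 0.7501.
With n_f = 1: 1/n_i² = 1/1 − 0.7501 = 0.2499, so n_i ≈ 2.00.

n_i = 2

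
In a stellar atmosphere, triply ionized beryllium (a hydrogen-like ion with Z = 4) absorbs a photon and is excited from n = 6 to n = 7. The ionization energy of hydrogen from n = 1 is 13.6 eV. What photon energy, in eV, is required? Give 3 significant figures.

The Bohr energies scale as Z², so for Z = 4: E_n = −217.6/n² eV.
E_7 = −217.6/49 = −4.441 eV and E_6 = −217.6/36 = −6.044 eV.
The photon energy is |E_7 − E_6| = 1.60 eV.

1.60 eV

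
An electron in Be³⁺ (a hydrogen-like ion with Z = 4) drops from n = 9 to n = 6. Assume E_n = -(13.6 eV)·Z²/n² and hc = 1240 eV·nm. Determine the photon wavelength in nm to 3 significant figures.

For Z = 4 the level energies scale as Z², so the effective Rydberg energy is 13.6 × 16 = 217.6 eV.
ΔE = 217.6 × (1/6² − 1/9²) = 217.6 × 0.01543 = 3.358 eV.
λ = hc/ΔE = 1240 / 3.358 = 369 nm.

369 nm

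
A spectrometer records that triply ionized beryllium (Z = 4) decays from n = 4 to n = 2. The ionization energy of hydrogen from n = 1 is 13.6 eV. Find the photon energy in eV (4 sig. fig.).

40.80 eV

The Bohr energies scale as Z², so for Z = 4: E_n = −217.6/n² eV.
E_4 = −217.6/16 = −13.60 eV and E_2 = −217.6/4 = −54.40 eV.
The photon energy is |E_4 − E_2| = 40.80 eV.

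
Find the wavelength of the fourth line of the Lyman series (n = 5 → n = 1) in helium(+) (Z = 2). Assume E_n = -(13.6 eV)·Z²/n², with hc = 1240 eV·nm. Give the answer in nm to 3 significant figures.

The Lyman series terminates on n_f = 1; the fourth line has n_i = 1+4 = 5.
ΔE = 54.40 × (1/1² − 1/5²) = 52.22 eV.
λ = 1240 / 52.22 = 23.7 nm.

23.7 nm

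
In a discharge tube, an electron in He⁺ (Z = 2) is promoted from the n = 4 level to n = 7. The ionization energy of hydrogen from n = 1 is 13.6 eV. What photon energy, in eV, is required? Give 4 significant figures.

2.290 eV

The Bohr energies scale as Z², so for Z = 2: E_n = −54.40/n² eV.
E_7 = −54.40/49 = −1.110 eV and E_4 = −54.40/16 = −3.400 eV.
The photon energy is |E_7 − E_4| = 2.290 eV.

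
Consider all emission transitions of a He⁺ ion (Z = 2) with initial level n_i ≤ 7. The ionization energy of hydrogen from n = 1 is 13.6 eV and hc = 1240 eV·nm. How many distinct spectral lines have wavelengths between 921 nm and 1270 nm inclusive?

Enumerate all n_i → n_f pairs with 1 ≤ n_f < n_i ≤ 7 and compute λ = 1240 / [13.6·4·(1/n_f² − 1/n_i²)].
Lines falling in [921, 1270] nm: 5→4 (1013 nm), 7→5 (1163 nm).

2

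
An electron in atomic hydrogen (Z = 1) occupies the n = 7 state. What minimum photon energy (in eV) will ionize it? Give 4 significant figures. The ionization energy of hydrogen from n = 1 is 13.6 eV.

E_7 = −13.60/49 = −0.2776 eV, so ionization (to E = 0) requires 0.2776 eV.

0.2776 eV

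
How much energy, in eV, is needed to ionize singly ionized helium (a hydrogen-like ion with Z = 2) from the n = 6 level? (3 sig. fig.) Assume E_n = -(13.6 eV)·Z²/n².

1.51 eV

E_n = −13.6 Z²/n² = −54.40/n² eV for Z = 2.
E_6 = −54.40/36 = −1.51 eV, so ionization (to E = 0) requires 1.51 eV.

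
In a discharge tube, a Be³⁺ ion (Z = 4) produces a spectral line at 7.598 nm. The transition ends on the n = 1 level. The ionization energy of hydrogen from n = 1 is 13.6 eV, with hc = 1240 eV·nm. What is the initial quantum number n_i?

The photon energy is ΔE = hc/λ = 1240 / 7.598 = 163.2 eV.
With Z = 4, ΔE = 217.6 × (1/n_f² − 1/n_i²), so 1/n_f² − 1/n_i² = 0.7500.
With n_f = 1: 1/n_i² = 1/1 − 0.7500 = 0.2500, so n_i ≈ 2.00.

n_i = 2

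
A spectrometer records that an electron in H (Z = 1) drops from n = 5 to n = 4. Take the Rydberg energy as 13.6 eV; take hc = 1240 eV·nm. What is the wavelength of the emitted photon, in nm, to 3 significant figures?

4050 nm

ΔE = 13.60 × (1/4² − 1/5²) = 13.60 × 0.02250 = 0.3060 eV.
λ = hc/ΔE = 1240 / 0.3060 = 4050 nm.
This line belongs to the Brackett series.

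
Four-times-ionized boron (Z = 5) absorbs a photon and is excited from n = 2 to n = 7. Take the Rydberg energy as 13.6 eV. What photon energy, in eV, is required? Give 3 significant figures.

78.1 eV

The Bohr energies scale as Z², so for Z = 5: E_n = −340.0/n² eV.
E_7 = −340.0/49 = −6.939 eV and E_2 = −340.0/4 = −85.00 eV.
The photon energy is |E_7 − E_2| = 78.1 eV.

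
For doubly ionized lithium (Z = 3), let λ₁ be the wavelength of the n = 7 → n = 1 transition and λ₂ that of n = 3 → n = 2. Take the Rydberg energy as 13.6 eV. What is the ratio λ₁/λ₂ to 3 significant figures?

λ ∝ 1/ΔE ∝ 1/(1/n_f² − 1/n_i²), and the Z² and hc factors cancel in the ratio.
λ₁/λ₂ = (1/2² − 1/3²)/(1/1² − 1/7²) = 0.1389/0.9796 = 0.142.

0.142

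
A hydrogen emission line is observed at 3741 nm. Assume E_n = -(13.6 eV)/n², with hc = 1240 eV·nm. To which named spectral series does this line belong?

Pfund

ΔE = 1240/3741 = 0.3315 eV.
This matches 13.6 × (1/5² − 1/8²), so n_f = 5: the Pfund series.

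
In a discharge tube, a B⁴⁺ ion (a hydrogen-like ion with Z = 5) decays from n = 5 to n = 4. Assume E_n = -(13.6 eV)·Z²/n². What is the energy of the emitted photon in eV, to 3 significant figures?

7.65 eV

The Bohr energies scale as Z², so for Z = 5: E_n = −340.0/n² eV.
E_5 = −340.0/25 = −13.60 eV and E_4 = −340.0/16 = −21.25 eV.
The photon energy is |E_5 − E_4| = 7.65 eV.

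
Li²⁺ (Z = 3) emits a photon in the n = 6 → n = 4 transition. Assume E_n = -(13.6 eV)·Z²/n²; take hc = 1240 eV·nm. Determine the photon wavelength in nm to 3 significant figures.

292 nm

For Z = 3 the level energies scale as Z², so the effective Rydberg energy is 13.6 × 9 = 122.4 eV.
ΔE = 122.4 × (1/4² − 1/6²) = 122.4 × 0.03472 = 4.250 eV.
λ = hc/ΔE = 1240 / 4.250 = 292 nm.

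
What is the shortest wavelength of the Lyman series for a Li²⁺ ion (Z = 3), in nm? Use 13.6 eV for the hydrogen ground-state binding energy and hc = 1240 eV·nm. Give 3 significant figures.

10.1 nm

The Lyman series has lower level n_f = 1; the series limit corresponds to n_i → ∞.
ΔE_max = 13.6 × 9 / 1² = 122.4 eV.
λ_min = 1240 / 122.4 = 10.1 nm.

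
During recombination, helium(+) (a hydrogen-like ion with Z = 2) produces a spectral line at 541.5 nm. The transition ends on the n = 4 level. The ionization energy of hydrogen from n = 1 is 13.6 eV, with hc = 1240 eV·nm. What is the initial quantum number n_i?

The photon energy is ΔE = hc/λ = 1240 / 541.5 = 2.290 eV.
With Z = 2, ΔE = 54.40 × (1/n_f² − 1/n_i²), so 1/n_f² − 1/n_i² = 0.04209.
With n_f = 4: 1/n_i² = 1/16 − 0.04209 = 0.02041, so n_i ≈ 7.00.

n_i = 7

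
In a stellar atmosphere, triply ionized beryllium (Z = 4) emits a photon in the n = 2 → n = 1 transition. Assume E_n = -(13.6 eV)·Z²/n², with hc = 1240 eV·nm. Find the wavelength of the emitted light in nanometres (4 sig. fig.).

For Z = 4 the level energies scale as Z², so the effective Rydberg energy is 13.6 × 16 = 217.6 eV.
ΔE = 217.6 × (1/1² − 1/2²) = 217.6 × 0.7500 = 163.2 eV.
λ = hc/ΔE = 1240 / 163.2 = 7.598 nm.

7.598 nm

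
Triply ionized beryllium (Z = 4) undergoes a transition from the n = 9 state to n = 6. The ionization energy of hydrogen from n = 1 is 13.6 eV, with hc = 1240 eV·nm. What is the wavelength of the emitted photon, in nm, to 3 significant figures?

For Z = 4 the level energies scale as Z², so the effective Rydberg energy is 13.6 × 16 = 217.6 eV.
ΔE = 217.6 × (1/6² − 1/9²) = 217.6 × 0.01543 = 3.358 eV.
λ = hc/ΔE = 1240 / 3.358 = 369 nm.

369 nm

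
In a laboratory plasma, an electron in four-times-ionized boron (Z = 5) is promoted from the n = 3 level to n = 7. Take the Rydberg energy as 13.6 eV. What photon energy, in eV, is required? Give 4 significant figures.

30.84 eV

The Bohr energies scale as Z², so for Z = 5: E_n = −340.0/n² eV.
E_7 = −340.0/49 = −6.939 eV and E_3 = −340.0/9 = −37.78 eV.
The photon energy is |E_7 − E_3| = 30.84 eV.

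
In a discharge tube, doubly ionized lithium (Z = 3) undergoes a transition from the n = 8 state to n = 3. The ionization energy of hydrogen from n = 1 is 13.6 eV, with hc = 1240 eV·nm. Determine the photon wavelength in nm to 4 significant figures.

106.1 nm

For Z = 3 the level energies scale as Z², so the effective Rydberg energy is 13.6 × 9 = 122.4 eV.
ΔE = 122.4 × (1/3² − 1/8²) = 122.4 × 0.09549 = 11.69 eV.
λ = hc/ΔE = 1240 / 11.69 = 106.1 nm.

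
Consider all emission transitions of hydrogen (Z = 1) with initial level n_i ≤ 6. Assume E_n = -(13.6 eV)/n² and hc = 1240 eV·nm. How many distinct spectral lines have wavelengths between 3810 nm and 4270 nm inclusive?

1

Enumerate all n_i → n_f pairs with 1 ≤ n_f < n_i ≤ 6 and compute λ = 1240 / [13.6·1·(1/n_f² − 1/n_i²)].
Lines falling in [3810, 4270] nm: 5→4 (4052 nm).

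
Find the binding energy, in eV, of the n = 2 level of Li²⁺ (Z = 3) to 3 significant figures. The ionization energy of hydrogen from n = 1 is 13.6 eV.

30.6 eV

E_n = −13.6 Z²/n² = −122.4/n² eV for Z = 3.
E_2 = −122.4/4 = −30.6 eV, so ionization (to E = 0) requires 30.6 eV.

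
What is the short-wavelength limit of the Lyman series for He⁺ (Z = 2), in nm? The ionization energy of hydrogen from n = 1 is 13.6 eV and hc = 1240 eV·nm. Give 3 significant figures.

The Lyman series has lower level n_f = 1; the series limit corresponds to n_i → ∞.
ΔE_max = 13.6 × 4 / 1² = 54.40 eV.
λ_min = 1240 / 54.40 = 22.8 nm.

22.8 nm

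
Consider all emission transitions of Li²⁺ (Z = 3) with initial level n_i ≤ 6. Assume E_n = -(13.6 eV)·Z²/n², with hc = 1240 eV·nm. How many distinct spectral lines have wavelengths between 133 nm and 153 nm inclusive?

Enumerate all n_i → n_f pairs with 1 ≤ n_f < n_i ≤ 6 and compute λ = 1240 / [13.6·9·(1/n_f² − 1/n_i²)].
Lines falling in [133, 153] nm: 5→3 (142.5 nm).

1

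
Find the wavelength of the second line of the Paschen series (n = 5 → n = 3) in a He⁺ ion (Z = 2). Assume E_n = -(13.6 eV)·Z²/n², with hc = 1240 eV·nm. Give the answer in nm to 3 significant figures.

The Paschen series terminates on n_f = 3; the second line has n_i = 3+2 = 5.
ΔE = 54.40 × (1/3² − 1/5²) = 3.868 eV.
λ = 1240 / 3.868 = 321 nm.

321 nm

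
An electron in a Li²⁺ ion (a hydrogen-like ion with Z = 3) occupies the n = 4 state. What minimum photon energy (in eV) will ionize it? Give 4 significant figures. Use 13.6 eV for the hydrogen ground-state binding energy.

E_n = −13.6 Z²/n² = −122.4/n² eV for Z = 3.
E_4 = −122.4/16 = −7.650 eV, so ionization (to E = 0) requires 7.650 eV.

7.650 eV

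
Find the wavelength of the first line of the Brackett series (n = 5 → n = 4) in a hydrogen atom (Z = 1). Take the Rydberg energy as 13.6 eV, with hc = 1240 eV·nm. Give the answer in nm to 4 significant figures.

The Brackett series terminates on n_f = 4; the first line has n_i = 4+1 = 5.
ΔE = 13.60 × (1/4² − 1/5²) = 0.3060 eV.
λ = 1240 / 0.3060 = 4052 nm.

4052 nm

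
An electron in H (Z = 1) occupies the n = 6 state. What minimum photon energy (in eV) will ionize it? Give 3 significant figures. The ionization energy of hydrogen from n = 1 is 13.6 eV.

E_6 = −13.60/36 = −0.378 eV, so ionization (to E = 0) requires 0.378 eV.

0.378 eV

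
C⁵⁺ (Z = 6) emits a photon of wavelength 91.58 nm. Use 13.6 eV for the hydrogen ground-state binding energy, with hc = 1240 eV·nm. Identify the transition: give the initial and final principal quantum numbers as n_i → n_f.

The photon energy is ΔE = hc/λ = 1240 / 91.58 = 13.54 eV.
With Z = 6, ΔE = 489.6 × (1/n_f² − 1/n_i²), so 1/n_f² − 1/n_i² = 0.02766.
Trying n_f = 5 gives 1/n_i² = 0.01234, i.e. n_i ≈ 9; this pair matches.

n_i = 9, n_f = 5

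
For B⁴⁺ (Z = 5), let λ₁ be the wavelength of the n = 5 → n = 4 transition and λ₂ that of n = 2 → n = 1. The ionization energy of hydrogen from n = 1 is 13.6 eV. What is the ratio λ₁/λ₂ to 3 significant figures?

λ ∝ 1/ΔE ∝ 1/(1/n_f² − 1/n_i²), and the Z² and hc factors cancel in the ratio.
λ₁/λ₂ = (1/1² − 1/2²)/(1/4² − 1/5²) = 0.7500/0.02250 = 33.3.

33.3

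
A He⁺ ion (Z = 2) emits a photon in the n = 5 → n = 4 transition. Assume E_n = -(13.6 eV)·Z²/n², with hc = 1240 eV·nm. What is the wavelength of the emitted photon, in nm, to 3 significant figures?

For Z = 2 the level energies scale as Z², so the effective Rydberg energy is 13.6 × 4 = 54.40 eV.
ΔE = 54.40 × (1/4² − 1/5²) = 54.40 × 0.02250 = 1.224 eV.
λ = hc/ΔE = 1240 / 1.224 = 1010 nm.

1010 nm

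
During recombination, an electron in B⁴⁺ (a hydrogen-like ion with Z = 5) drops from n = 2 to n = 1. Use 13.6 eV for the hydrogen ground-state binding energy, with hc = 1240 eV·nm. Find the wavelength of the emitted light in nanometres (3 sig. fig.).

4.86 nm

For Z = 5 the level energies scale as Z², so the effective Rydberg energy is 13.6 × 25 = 340.0 eV.
ΔE = 340.0 × (1/1² − 1/2²) = 340.0 × 0.7500 = 255.0 eV.
λ = hc/ΔE = 1240 / 255.0 = 4.86 nm.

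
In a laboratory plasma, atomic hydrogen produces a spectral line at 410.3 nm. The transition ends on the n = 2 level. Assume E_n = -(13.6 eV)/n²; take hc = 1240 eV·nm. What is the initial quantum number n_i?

n_i = 6

The photon energy is ΔE = hc/λ = 1240 / 410.3 = 3.022 eV.
With Z = 1, ΔE = 13.60 × (1/n_f² − 1/n_i²), so 1/n_f² − 1/n_i² = 0.2222.
With n_f = 2: 1/n_i² = 1/4 − 0.2222 = 0.02778, so n_i ≈ 6.00.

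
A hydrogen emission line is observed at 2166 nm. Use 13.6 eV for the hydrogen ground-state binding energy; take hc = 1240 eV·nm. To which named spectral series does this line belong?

Brackett

ΔE = 1240/2166 = 0.5725 eV.
This matches 13.6 × (1/4² − 1/7²), so n_f = 4: the Brackett series.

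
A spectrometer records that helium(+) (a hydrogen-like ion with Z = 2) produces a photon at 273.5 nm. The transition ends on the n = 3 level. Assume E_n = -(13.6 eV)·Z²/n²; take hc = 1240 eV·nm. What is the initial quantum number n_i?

The photon energy is ΔE = hc/λ = 1240 / 273.5 = 4.534 eV.
With Z = 2, ΔE = 54.40 × (1/n_f² − 1/n_i²), so 1/n_f² − 1/n_i² = 0.08334.
With n_f = 3: 1/n_i² = 1/9 − 0.08334 = 0.02777, so n_i ≈ 6.00.

n_i = 6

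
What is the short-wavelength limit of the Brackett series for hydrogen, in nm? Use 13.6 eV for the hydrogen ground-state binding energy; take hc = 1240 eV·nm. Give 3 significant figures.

1460 nm

The Brackett series has lower level n_f = 4; the series limit corresponds to n_i → ∞.
ΔE_max = 13.6 × 1 / 4² = 0.8500 eV.
λ_min = 1240 / 0.8500 = 1460 nm.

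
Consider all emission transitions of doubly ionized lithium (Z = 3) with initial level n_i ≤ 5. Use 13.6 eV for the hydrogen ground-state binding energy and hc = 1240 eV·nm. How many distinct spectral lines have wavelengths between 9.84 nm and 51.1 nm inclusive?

Enumerate all n_i → n_f pairs with 1 ≤ n_f < n_i ≤ 5 and compute λ = 1240 / [13.6·9·(1/n_f² − 1/n_i²)].
Lines falling in [9.84, 51.1] nm: 5→1 (10.55 nm), 4→1 (10.81 nm), 3→1 (11.40 nm), 2→1 (13.51 nm), 5→2 (48.24 nm).

5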